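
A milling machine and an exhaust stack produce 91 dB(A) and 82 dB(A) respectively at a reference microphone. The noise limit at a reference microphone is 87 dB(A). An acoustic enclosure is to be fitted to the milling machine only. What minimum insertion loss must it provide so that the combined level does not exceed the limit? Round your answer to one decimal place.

The untreated sources together contribute 10^(82/10) = 1.585e+08, i.e. 82.00 dB(A).
The limit corresponds to 10^(87/10) = 5.012e+08; subtracting the fixed part leaves 3.427e+08 for the milling machine, i.e. 85.35 dB(A).
Required insertion loss = 91 − 85.35 = 5.65 dB.

5.7 dB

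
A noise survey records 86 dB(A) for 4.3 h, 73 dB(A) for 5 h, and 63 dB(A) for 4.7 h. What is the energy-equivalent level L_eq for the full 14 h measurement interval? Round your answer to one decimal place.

L_eq = 10·log₁₀[(1/T)·Σ tᵢ·10^(Lᵢ/10)] with T = 14 h.
Σ tᵢ·10^(Lᵢ/10) = 4.3·10^(86/10) + 5·10^(73/10) + 4.7·10^(63/10) = 1.821e+09.
L_eq = 10·log₁₀(1.821e+09/14) = 81.14 dB(A).

81.1 dB(A)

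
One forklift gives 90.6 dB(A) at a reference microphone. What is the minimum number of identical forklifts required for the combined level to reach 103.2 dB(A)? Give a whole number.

N identical sources give L₁ + 10·log₁₀ N, so require 10·log₁₀ N ≥ 103.2 − 90.6 = 12.6 dB.
N ≥ 10^(12.6/10) = 18.197, so N = 19.

19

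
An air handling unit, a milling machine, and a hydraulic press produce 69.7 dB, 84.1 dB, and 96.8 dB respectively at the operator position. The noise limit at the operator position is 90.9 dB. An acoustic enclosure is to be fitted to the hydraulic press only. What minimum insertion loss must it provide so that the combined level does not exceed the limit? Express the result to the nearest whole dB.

Fixed contribution from the other sources: Σ 10^(L/10) = 10^(69.7/10) + 10^(84.1/10) = 2.664e+08 (84.25 dB).
To meet 90.9 dB overall, the treated hydraulic press may contribute at most 10^(90.9/10) − 2.664e+08 = 9.639e+08, i.e. 89.84 dB.
Required insertion loss = 96.8 − 89.84 = 6.96 dB.

7 dB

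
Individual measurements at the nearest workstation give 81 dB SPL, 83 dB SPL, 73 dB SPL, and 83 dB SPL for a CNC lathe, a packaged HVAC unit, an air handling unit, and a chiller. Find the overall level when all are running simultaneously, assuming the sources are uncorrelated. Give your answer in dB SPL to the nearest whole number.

87 dB SPL

Incoherent sources combine by intensity addition: L_total = 10·log₁₀(Σ 10^(L_i/10)).
Σ 10^(L/10) = 10^(81/10) + 10^(83/10) + 10^(73/10) + 10^(83/10) = 5.449e+08.
L_total = 10·log₁₀(5.449e+08) = 87.36 dB SPL.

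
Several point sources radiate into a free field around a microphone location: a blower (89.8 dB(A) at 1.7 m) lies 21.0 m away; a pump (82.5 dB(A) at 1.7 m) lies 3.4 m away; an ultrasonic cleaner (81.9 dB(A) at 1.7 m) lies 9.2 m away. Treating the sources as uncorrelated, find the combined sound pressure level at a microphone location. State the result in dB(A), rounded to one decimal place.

Propagate each source to the receiver with L = L_ref − 20·log₁₀(r/r_ref), then add intensities.
blower: 89.8 − 20·log₁₀(21.0/1.7) = 89.8 − 21.84 = 67.96 dB(A).
pump: 82.5 − 20·log₁₀(3.4/1.7) = 82.5 − 6.02 = 76.48 dB(A).
ultrasonic cleaner: 81.9 − 20·log₁₀(9.2/1.7) = 81.9 − 14.67 = 67.23 dB(A).
Σ 10^(L/10) = 5.600e+07 → L_total = 10·log₁₀(5.600e+07) = 77.48 dB(A).

77.5 dB(A)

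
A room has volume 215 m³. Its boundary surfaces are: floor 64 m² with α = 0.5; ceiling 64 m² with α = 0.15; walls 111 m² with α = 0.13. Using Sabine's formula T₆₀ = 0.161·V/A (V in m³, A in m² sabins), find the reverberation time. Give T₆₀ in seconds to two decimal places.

0.62 s

A = Σ Sᵢαᵢ = 64·0.5 + 64·0.15 + 111·0.13 = 56.03 m².
T₆₀ = 0.161·V/A = 0.161·215/56.03 = 0.618 s.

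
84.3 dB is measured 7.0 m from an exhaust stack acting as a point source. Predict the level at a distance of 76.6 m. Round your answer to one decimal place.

63.5 dB

Spherical spreading from a point source gives a 20·log₁₀(r₂/r₁) drop.
L₂ = 84.3 − 20·log₁₀(76.6/7.0) = 84.3 − 20.783 = 63.52 dB.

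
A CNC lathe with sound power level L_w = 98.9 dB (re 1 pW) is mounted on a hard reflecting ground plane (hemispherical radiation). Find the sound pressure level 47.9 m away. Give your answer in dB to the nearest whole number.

L_p = L_w − 10·log₁₀(2π·r²) with r = 47.9 m.
2π·r² = 1.442e+04 m², 10·log₁₀ of that is 41.589 dB.
L_p = 98.9 − 41.589 = 57.31 dB.

57 dB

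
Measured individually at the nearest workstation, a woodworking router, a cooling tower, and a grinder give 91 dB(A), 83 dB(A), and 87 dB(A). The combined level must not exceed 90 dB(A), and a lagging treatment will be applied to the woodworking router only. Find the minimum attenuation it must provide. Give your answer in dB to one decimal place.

Everything except the woodworking router sums to 10^(83/10) + 10^(87/10) = 7.007e+08 in linear terms, 88.46 dB(A).
To meet 90 dB(A) overall, the treated woodworking router may contribute at most 10^(90/10) − 7.007e+08 = 2.993e+08, i.e. 84.76 dB(A).
Required insertion loss = 91 − 84.76 = 6.24 dB.

6.2 dB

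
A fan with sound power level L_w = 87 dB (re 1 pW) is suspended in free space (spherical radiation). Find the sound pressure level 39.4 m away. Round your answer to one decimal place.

44.1 dB

The power spreads over a sphere of area 4π·r², so L_p = L_w − 10·log₁₀(4π·r²).
4π·r² = 1.951e+04 m², 10·log₁₀ of that is 42.902 dB.
L_p = 87 − 42.902 = 44.10 dB.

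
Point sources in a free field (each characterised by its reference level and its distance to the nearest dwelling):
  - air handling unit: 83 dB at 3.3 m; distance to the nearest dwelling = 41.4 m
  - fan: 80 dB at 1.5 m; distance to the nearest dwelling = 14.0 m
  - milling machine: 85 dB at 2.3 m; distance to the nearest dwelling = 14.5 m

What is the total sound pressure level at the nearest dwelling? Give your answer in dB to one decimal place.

70.2 dB

First find each source's level at the receiver (point-source: −20·log₁₀(r/r_ref)), then combine on an intensity basis.
air handling unit: 83 − 20·log₁₀(41.4/3.3) = 83 − 21.97 = 61.03 dB.
fan: 80 − 20·log₁₀(14.0/1.5) = 80 − 19.40 = 60.60 dB.
milling machine: 85 − 20·log₁₀(14.5/2.3) = 85 − 15.99 = 69.01 dB.
Σ 10^(L/10) = 1.037e+07 → L_total = 10·log₁₀(1.037e+07) = 70.16 dB.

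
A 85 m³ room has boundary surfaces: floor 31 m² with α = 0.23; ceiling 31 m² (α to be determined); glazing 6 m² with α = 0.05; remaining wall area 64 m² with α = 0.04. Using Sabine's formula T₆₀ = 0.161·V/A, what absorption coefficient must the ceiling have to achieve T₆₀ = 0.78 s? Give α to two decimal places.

A = 0.161·V/T₆₀ = 0.161·85/0.78 = 17.54 m² sabins.
Absorption from the other surfaces = 31·0.23 + 6·0.05 + 64·0.04 = 9.99 m², so the ceiling must supply 7.55 m² over 31 m².
α = 7.55/31 = 0.244.

0.24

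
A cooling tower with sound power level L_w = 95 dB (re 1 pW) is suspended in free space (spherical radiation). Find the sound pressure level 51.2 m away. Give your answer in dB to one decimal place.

49.8 dB

The power spreads over a sphere of area 4π·r², so L_p = L_w − 10·log₁₀(4π·r²).
4π·r² = 3.294e+04 m², 10·log₁₀ of that is 45.177 dB.
L_p = 95 − 45.177 = 49.82 dB.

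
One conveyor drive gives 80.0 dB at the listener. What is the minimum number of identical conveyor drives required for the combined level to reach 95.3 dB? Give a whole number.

34

The shortfall is 95.3 − 80.0 = 15.3 dB, and N units add 10·log₁₀ N, so need 10·log₁₀ N ≥ 15.3.
N ≥ 10^(15.3/10) = 33.884, so N = 34.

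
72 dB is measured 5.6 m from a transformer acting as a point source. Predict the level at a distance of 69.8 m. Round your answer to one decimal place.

50.1 dB

For a point source, L₂ = L₁ − 20·log₁₀(r₂/r₁).
L₂ = 72 − 20·log₁₀(69.8/5.6) = 72 − 21.913 = 50.09 dB.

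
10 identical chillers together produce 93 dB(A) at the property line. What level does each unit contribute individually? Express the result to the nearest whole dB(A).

For N identical incoherent sources L_total = L₁ + 10·log₁₀ N, so L₁ = 93 − 10·log₁₀(10) = 93 − 10.000.

83 dB(A)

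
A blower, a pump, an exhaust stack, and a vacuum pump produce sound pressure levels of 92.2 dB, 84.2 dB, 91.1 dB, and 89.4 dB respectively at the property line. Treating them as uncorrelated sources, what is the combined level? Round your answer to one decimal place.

96.1 dB

Incoherent sources combine by intensity addition: L_total = 10·log₁₀(Σ 10^(L_i/10)).
Σ 10^(L/10) = 10^(92.2/10) + 10^(84.2/10) + 10^(91.1/10) + 10^(89.4/10) = 4.082e+09.
L_total = 10·log₁₀(4.082e+09) = 96.11 dB.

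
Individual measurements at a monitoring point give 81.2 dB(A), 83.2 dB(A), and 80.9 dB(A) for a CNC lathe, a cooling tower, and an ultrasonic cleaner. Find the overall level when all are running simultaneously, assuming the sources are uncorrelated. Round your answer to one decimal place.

For uncorrelated sources the intensities add, so convert each level to linear form, sum, and take 10·log₁₀ of the total.
Σ 10^(L/10) = 10^(81.2/10) + 10^(83.2/10) + 10^(80.9/10) = 4.638e+08.
L_total = 10·log₁₀(4.638e+08) = 86.66 dB(A).

86.7 dB(A)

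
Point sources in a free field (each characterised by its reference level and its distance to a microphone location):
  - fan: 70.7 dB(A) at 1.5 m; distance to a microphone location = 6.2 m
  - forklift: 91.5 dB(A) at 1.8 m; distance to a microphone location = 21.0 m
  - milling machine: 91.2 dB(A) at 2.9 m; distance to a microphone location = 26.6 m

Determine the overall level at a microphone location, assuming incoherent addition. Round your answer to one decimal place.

74.3 dB(A)

First find each source's level at the receiver (point-source: −20·log₁₀(r/r_ref)), then combine on an intensity basis.
fan: 70.7 − 20·log₁₀(6.2/1.5) = 70.7 − 12.33 = 58.37 dB(A).
forklift: 91.5 − 20·log₁₀(21.0/1.8) = 91.5 − 21.34 = 70.16 dB(A).
milling machine: 91.2 − 20·log₁₀(26.6/2.9) = 91.2 − 19.25 = 71.95 dB(A).
Σ 10^(L/10) = 2.673e+07 → L_total = 10·log₁₀(2.673e+07) = 74.27 dB(A).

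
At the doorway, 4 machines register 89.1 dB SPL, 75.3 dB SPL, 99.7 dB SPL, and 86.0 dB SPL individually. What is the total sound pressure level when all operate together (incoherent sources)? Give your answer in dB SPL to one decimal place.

Incoherent sources combine by intensity addition: L_total = 10·log₁₀(Σ 10^(L_i/10)).
Σ 10^(L/10) = 10^(89.1/10) + 10^(75.3/10) + 10^(99.7/10) + 10^(86.0/10) = 1.058e+10.
L_total = 10·log₁₀(1.058e+10) = 100.24 dB SPL.

100.2 dB SPL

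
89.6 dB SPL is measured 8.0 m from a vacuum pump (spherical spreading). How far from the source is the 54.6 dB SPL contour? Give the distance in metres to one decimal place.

Point-source spreading drops the level by 20·log₁₀(r₂/r₁); inverting, r₂/r₁ = 10^(ΔL/20).
r₂ = 8.0·10^((89.6−54.6)/20) = 8.0·10^(35.0/20) = 449.87 m.

449.9 m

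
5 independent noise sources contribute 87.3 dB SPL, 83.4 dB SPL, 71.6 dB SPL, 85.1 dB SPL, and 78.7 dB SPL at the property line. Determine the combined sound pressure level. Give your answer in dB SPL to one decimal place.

90.7 dB SPL

Incoherent sources combine by intensity addition: L_total = 10·log₁₀(Σ 10^(L_i/10)).
Σ 10^(L/10) = 10^(87.3/10) + 10^(83.4/10) + 10^(71.6/10) + 10^(85.1/10) + 10^(78.7/10) = 1.168e+09.
L_total = 10·log₁₀(1.168e+09) = 90.67 dB SPL.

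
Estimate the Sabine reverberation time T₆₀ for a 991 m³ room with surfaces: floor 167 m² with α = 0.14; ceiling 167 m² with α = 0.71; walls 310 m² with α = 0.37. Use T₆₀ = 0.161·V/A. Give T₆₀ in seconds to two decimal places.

0.62 s

Total absorption A = 167·0.14 + 167·0.71 + 310·0.37 = 256.65 m² sabins.
T₆₀ = 0.161 × 991 / 256.65 = 0.622 s.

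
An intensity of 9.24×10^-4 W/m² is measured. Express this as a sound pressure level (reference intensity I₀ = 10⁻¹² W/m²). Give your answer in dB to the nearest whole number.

I/I₀ = 9.24×10^-4/10⁻¹² = 9.24×10^8, and L = 10·log₁₀(I/I₀).
L = 10·(0.9657 + 8) = 89.66 dB.

90 dB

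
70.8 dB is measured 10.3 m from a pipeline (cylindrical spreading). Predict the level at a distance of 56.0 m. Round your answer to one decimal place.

For a line source, L₂ = L₁ − 10·log₁₀(r₂/r₁).
L₂ = 70.8 − 10·log₁₀(56.0/10.3) = 70.8 − 7.354 = 63.45 dB.

63.4 dB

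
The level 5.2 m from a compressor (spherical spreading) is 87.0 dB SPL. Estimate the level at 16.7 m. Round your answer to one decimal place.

Point-source attenuation: ΔL = 20·log₁₀(r₂/r₁) = 20·log₁₀(16.7/5.2) = 10.134 dB.
L₂ = 87.0 − 20·log₁₀(16.7/5.2) = 87.0 − 10.134 = 76.87 dB SPL.

76.9 dB SPL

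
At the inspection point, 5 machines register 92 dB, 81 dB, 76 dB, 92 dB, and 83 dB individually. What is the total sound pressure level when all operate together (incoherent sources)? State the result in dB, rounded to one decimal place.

95.5 dB

Incoherent sources combine by intensity addition: L_total = 10·log₁₀(Σ 10^(L_i/10)).
Σ 10^(L/10) = 10^(92/10) + 10^(81/10) + 10^(76/10) + 10^(92/10) + 10^(83/10) = 3.535e+09.
L_total = 10·log₁₀(3.535e+09) = 95.48 dB.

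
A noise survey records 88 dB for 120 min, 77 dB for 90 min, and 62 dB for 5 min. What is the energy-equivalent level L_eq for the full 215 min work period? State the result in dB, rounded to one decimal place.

The energy average is taken in the linear domain: L_eq = 10·log₁₀[(Σ tᵢ·10^(Lᵢ/10))/T], T = 215 min.
Σ tᵢ·10^(Lᵢ/10) = 120·10^(88/10) + 90·10^(77/10) + 5·10^(62/10) = 8.023e+10.
L_eq = 10·log₁₀(8.023e+10/215) = 85.72 dB.

85.7 dB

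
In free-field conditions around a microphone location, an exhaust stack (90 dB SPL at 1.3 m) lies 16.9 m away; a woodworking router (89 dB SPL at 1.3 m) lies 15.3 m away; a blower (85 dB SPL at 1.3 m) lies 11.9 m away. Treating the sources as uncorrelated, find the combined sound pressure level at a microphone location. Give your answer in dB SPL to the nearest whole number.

First find each source's level at the receiver (point-source: −20·log₁₀(r/r_ref)), then combine on an intensity basis.
exhaust stack: 90 − 20·log₁₀(16.9/1.3) = 90 − 22.28 = 67.72 dB SPL.
woodworking router: 89 − 20·log₁₀(15.3/1.3) = 89 − 21.41 = 67.59 dB SPL.
blower: 85 − 20·log₁₀(11.9/1.3) = 85 − 19.23 = 65.77 dB SPL.
Σ 10^(L/10) = 1.543e+07 → L_total = 10·log₁₀(1.543e+07) = 71.88 dB SPL.

72 dB SPL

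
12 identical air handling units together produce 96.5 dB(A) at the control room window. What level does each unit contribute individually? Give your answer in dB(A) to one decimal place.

85.7 dB(A)

Dividing the total intensity by 12 lowers the level by 10·log₁₀ 12 = 10.792 dB: L₁ = 96.5 − 10.792.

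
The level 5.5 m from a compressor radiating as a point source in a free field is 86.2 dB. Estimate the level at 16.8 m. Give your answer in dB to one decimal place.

For a point source, L₂ = L₁ − 20·log₁₀(r₂/r₁).
L₂ = 86.2 − 20·log₁₀(16.8/5.5) = 86.2 − 9.699 = 76.50 dB.

76.5 dB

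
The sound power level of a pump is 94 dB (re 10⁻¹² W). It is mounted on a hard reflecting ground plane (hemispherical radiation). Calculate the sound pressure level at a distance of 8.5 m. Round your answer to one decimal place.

The power spreads over a hemisphere of area 2π·r², so L_p = L_w − 10·log₁₀(2π·r²).
2π·r² = 454 m², 10·log₁₀ of that is 26.570 dB.
L_p = 94 − 26.570 = 67.43 dB.

67.4 dB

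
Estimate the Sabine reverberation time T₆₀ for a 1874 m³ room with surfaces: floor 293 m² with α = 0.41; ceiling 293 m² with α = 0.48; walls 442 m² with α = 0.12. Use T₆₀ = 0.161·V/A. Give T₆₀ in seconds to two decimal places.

0.96 s

Total absorption A = 293·0.41 + 293·0.48 + 442·0.12 = 313.81 m² sabins.
T₆₀ = 0.161·V/A = 0.161·1874/313.81 = 0.961 s.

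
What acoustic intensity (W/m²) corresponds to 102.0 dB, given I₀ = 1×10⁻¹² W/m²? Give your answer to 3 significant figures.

L = 10·log₁₀(I/I₀) ⇒ I = I₀·10^(L/10) = 10⁻¹² × 10^10.20.

0.0158 W/m²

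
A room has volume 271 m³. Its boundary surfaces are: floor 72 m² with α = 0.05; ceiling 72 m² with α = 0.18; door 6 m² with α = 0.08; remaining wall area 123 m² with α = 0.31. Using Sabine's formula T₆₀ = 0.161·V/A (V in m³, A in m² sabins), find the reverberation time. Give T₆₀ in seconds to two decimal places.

Summing Sᵢαᵢ: 72·0.05 + 72·0.18 + 6·0.08 + 123·0.31 = 55.17 m².
T₆₀ = 0.161·V/A = 0.161·271/55.17 = 0.791 s.

0.79 s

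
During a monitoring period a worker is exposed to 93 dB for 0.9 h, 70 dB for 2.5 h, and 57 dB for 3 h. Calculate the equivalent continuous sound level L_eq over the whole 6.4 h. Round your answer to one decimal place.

84.5 dB

The energy average is taken in the linear domain: L_eq = 10·log₁₀[(Σ tᵢ·10^(Lᵢ/10))/T], T = 6.4 h.
Σ tᵢ·10^(Lᵢ/10) = 0.9·10^(93/10) + 2.5·10^(70/10) + 3·10^(57/10) = 1.822e+09.
L_eq = 10·log₁₀(1.822e+09/6.4) = 84.54 dB.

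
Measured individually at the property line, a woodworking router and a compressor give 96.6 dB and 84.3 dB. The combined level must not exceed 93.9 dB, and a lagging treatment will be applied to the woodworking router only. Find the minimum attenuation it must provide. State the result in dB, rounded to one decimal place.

3.2 dB

The untreated sources together contribute 10^(84.3/10) = 2.692e+08, i.e. 84.30 dB.
To meet 93.9 dB overall, the treated woodworking router may contribute at most 10^(93.9/10) − 2.692e+08 = 2.186e+09, i.e. 93.40 dB.
Required insertion loss = 96.6 − 93.40 = 3.20 dB.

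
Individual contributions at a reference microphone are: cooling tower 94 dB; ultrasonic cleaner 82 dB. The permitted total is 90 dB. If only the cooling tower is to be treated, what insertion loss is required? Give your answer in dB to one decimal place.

Everything except the cooling tower sums to 10^(82/10) = 1.585e+08 in linear terms, 82.00 dB.
To meet 90 dB overall, the treated cooling tower may contribute at most 10^(90/10) − 1.585e+08 = 8.415e+08, i.e. 89.25 dB.
Required insertion loss = 94 − 89.25 = 4.75 dB.

4.7 dB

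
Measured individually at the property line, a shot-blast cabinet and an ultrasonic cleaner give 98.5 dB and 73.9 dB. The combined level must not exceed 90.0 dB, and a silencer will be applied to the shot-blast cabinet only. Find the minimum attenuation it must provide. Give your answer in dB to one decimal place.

8.6 dB

The untreated sources together contribute 10^(73.9/10) = 2.455e+07, i.e. 73.90 dB.
To meet 90.0 dB overall, the treated shot-blast cabinet may contribute at most 10^(90.0/10) − 2.455e+07 = 9.755e+08, i.e. 89.89 dB.
So the shot-blast cabinet must be reduced from 98.5 to 89.89 dB: IL = 8.61 dB.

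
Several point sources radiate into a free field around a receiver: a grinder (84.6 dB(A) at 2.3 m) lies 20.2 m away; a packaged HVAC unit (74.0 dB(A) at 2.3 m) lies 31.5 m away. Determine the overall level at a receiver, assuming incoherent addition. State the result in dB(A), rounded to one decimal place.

Propagate each source to the receiver with L = L_ref − 20·log₁₀(r/r_ref), then add intensities.
grinder: 84.6 − 20·log₁₀(20.2/2.3) = 84.6 − 18.87 = 65.73 dB(A).
packaged HVAC unit: 74.0 − 20·log₁₀(31.5/2.3) = 74.0 − 22.73 = 51.27 dB(A).
Σ 10^(L/10) = 3.873e+06 → L_total = 10·log₁₀(3.873e+06) = 65.88 dB(A).

65.9 dB(A)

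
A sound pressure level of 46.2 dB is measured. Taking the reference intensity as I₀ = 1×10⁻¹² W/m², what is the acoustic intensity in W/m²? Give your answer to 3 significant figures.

I/I₀ = 10^(46.2/10) = 4.169e+04, so I = 4.169e+04 × 10⁻¹² W/m².

4.17e-08 W/m²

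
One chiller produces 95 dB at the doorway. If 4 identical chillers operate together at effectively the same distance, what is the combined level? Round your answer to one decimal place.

With 4 equal, uncorrelated contributions the intensity is 4× that of one unit, giving a rise of 10·log₁₀ 4.
L_total = 95 + 10·log₁₀(4) = 95 + 6.021 = 101.02 dB.

101.0 dB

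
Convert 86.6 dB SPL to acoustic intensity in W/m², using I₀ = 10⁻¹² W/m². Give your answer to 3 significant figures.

I/I₀ = 10^(86.6/10) = 4.571e+08, so I = 4.571e+08 × 10⁻¹² W/m².

0.000457 W/m²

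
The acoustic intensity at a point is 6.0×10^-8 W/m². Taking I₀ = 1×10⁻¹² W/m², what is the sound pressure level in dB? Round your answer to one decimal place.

47.8 dB

I/I₀ = 6.0×10^-8/10⁻¹² = 6.0×10^4, and L = 10·log₁₀(I/I₀).
L = 10·(0.7782 + 4) = 47.78 dB.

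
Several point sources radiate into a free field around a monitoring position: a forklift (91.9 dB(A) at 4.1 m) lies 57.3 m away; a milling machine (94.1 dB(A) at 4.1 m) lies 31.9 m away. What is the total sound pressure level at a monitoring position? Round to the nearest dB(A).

First find each source's level at the receiver (point-source: −20·log₁₀(r/r_ref)), then combine on an intensity basis.
forklift: 91.9 − 20·log₁₀(57.3/4.1) = 91.9 − 22.91 = 68.99 dB(A).
milling machine: 94.1 − 20·log₁₀(31.9/4.1) = 94.1 − 17.82 = 76.28 dB(A).
Σ 10^(L/10) = 5.039e+07 → L_total = 10·log₁₀(5.039e+07) = 77.02 dB(A).

77 dB(A)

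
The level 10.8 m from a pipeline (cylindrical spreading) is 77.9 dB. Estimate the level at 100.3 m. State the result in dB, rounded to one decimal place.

For a line source, L₂ = L₁ − 10·log₁₀(r₂/r₁).
L₂ = 77.9 − 10·log₁₀(100.3/10.8) = 77.9 − 9.679 = 68.22 dB.

68.2 dB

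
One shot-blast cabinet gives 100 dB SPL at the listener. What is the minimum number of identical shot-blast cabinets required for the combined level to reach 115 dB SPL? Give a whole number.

32

Need L₁ + 10·log₁₀ N ≥ 115, i.e. log₁₀ N ≥ 1.50.
N ≥ 10^(15.0/10) = 31.623, so N = 32.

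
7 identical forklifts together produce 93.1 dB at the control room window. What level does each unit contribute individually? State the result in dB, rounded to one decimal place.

7 equal contributions raise the level by 10·log₁₀ 7 = 8.451 dB, so each unit alone gives 93.1 − 8.451.

84.6 dB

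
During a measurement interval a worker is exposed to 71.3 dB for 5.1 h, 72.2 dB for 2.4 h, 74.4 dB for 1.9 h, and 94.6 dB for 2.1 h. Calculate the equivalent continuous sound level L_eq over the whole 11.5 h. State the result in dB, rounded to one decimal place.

87.3 dB

L_eq = 10·log₁₀[(1/T)·Σ tᵢ·10^(Lᵢ/10)] with T = 11.5 h.
Σ tᵢ·10^(Lᵢ/10) = 5.1·10^(71.3/10) + 2.4·10^(72.2/10) + 1.9·10^(74.4/10) + 2.1·10^(94.6/10) = 6.217e+09.
L_eq = 10·log₁₀(6.217e+09/11.5) = 87.33 dB.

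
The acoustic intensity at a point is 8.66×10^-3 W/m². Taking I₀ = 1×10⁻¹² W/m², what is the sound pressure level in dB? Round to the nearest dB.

Dividing by I₀ shifts the exponent by 12: I/I₀ = 8.66×10^9.
L = 10·(0.9375 + 9) = 99.38 dB.

99 dB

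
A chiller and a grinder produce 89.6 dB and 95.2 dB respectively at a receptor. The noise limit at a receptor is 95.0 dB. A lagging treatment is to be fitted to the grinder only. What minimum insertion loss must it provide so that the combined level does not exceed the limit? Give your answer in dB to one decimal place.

1.7 dB

Fixed contribution from the other source: Σ 10^(L/10) = 10^(89.6/10) = 9.120e+08 (89.60 dB).
The limit corresponds to 10^(95.0/10) = 3.162e+09; subtracting the fixed part leaves 2.250e+09 for the grinder, i.e. 93.52 dB.
Required insertion loss = 95.2 − 93.52 = 1.68 dB.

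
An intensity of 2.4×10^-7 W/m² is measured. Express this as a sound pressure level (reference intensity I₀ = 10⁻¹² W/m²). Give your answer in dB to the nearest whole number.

I/I₀ = 2.4×10^-7/10⁻¹² = 2.4×10^5, and L = 10·log₁₀(I/I₀).
L = 10·(0.3802 + 5) = 53.80 dB.

54 dB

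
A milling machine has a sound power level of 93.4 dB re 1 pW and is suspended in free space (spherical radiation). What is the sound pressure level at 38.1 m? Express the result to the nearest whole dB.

L_p = L_w − 10·log₁₀(4π·r²) with r = 38.1 m.
4π·r² = 1.824e+04 m², 10·log₁₀ of that is 42.611 dB.
L_p = 93.4 − 42.611 = 50.79 dB.

51 dB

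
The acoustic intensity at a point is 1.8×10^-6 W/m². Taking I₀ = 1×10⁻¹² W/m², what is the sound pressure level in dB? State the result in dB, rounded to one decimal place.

Dividing by I₀ shifts the exponent by 12: I/I₀ = 1.8×10^6.
L = 10·(0.2553 + 6) = 62.55 dB.

62.6 dB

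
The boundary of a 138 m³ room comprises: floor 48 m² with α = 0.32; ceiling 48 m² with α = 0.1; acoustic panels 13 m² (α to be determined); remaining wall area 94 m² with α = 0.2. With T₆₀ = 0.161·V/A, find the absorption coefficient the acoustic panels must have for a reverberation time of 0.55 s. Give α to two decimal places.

0.11

From T₆₀ = 0.161·V/A, the target T₆₀ = 0.55 s needs A = 0.161·138/0.55 = 40.40 m².
Absorption from the other surfaces = 48·0.32 + 48·0.1 + 94·0.2 = 38.96 m², so the acoustic panels must supply 1.44 m² over 13 m².
α = 1.44/13 = 0.110.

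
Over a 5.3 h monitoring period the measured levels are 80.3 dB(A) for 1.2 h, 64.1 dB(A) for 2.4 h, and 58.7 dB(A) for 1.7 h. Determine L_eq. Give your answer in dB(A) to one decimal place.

L_eq = 10·log₁₀[(1/T)·Σ tᵢ·10^(Lᵢ/10)] with T = 5.3 h.
Σ tᵢ·10^(Lᵢ/10) = 1.2·10^(80.3/10) + 2.4·10^(64.1/10) + 1.7·10^(58.7/10) = 1.360e+08.
L_eq = 10·log₁₀(1.360e+08/5.3) = 74.09 dB(A).

74.1 dB(A)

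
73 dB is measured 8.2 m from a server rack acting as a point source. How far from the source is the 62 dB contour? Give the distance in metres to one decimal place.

Point-source spreading drops the level by 20·log₁₀(r₂/r₁); inverting, r₂/r₁ = 10^(ΔL/20).
r₂ = 8.2·10^((73−62)/20) = 8.2·10^(11.0/20) = 29.09 m.

29.1 m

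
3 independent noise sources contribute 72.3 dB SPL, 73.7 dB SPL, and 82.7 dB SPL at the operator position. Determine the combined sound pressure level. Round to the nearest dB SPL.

For uncorrelated sources the intensities add, so convert each level to linear form, sum, and take 10·log₁₀ of the total.
Σ 10^(L/10) = 10^(72.3/10) + 10^(73.7/10) + 10^(82.7/10) = 2.266e+08.
L_total = 10·log₁₀(2.266e+08) = 83.55 dB SPL.

84 dB SPL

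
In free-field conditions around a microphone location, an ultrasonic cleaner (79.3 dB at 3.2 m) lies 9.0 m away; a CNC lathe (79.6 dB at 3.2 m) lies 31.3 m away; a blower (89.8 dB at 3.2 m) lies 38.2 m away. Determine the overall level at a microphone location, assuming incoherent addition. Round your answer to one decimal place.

72.7 dB

Propagate each source to the receiver with L = L_ref − 20·log₁₀(r/r_ref), then add intensities.
ultrasonic cleaner: 79.3 − 20·log₁₀(9.0/3.2) = 79.3 − 8.98 = 70.32 dB.
CNC lathe: 79.6 − 20·log₁₀(31.3/3.2) = 79.6 − 19.81 = 59.79 dB.
blower: 89.8 − 20·log₁₀(38.2/3.2) = 89.8 − 21.54 = 68.26 dB.
Σ 10^(L/10) = 1.841e+07 → L_total = 10·log₁₀(1.841e+07) = 72.65 dB.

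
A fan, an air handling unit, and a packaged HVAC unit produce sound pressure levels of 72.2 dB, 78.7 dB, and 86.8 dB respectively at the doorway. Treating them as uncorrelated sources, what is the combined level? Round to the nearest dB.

For uncorrelated sources the intensities add, so convert each level to linear form, sum, and take 10·log₁₀ of the total.
Σ 10^(L/10) = 10^(72.2/10) + 10^(78.7/10) + 10^(86.8/10) = 5.694e+08.
L_total = 10·log₁₀(5.694e+08) = 87.55 dB.

88 dB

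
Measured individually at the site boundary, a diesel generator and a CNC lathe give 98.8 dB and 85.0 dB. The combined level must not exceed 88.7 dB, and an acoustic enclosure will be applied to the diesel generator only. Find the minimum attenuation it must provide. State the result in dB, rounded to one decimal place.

12.5 dB

Fixed contribution from the other source: Σ 10^(L/10) = 10^(85.0/10) = 3.162e+08 (85.00 dB).
The limit corresponds to 10^(88.7/10) = 7.413e+08; subtracting the fixed part leaves 4.251e+08 for the diesel generator, i.e. 86.28 dB.
So the diesel generator must be reduced from 98.8 to 86.28 dB: IL = 12.52 dB.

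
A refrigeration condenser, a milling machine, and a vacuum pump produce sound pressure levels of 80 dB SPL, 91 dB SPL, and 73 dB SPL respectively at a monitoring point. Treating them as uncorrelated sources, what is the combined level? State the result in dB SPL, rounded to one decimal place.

For uncorrelated sources the intensities add, so convert each level to linear form, sum, and take 10·log₁₀ of the total.
Σ 10^(L/10) = 10^(80/10) + 10^(91/10) + 10^(73/10) = 1.379e+09.
L_total = 10·log₁₀(1.379e+09) = 91.40 dB SPL.

91.4 dB SPL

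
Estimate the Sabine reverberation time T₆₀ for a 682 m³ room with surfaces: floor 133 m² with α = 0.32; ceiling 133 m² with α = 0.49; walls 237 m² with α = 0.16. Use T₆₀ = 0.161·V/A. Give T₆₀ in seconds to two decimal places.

Total absorption A = 133·0.32 + 133·0.49 + 237·0.16 = 145.65 m² sabins.
T₆₀ = 0.161·V/A = 0.161·682/145.65 = 0.754 s.

0.75 s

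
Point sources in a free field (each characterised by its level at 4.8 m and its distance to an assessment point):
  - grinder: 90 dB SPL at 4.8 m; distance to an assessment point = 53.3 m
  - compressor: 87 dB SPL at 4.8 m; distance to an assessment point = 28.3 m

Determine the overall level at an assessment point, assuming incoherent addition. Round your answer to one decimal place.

73.5 dB SPL

First find each source's level at the receiver (point-source: −20·log₁₀(r/r_ref)), then combine on an intensity basis.
grinder: 90 − 20·log₁₀(53.3/4.8) = 90 − 20.91 = 69.09 dB SPL.
compressor: 87 − 20·log₁₀(28.3/4.8) = 87 − 15.41 = 71.59 dB SPL.
Σ 10^(L/10) = 2.253e+07 → L_total = 10·log₁₀(2.253e+07) = 73.53 dB SPL.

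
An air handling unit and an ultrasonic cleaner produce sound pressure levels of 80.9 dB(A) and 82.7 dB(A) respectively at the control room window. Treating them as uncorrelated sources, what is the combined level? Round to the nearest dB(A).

For uncorrelated sources the intensities add, so convert each level to linear form, sum, and take 10·log₁₀ of the total.
Σ 10^(L/10) = 10^(80.9/10) + 10^(82.7/10) = 3.092e+08.
L_total = 10·log₁₀(3.092e+08) = 84.90 dB(A).

85 dB(A)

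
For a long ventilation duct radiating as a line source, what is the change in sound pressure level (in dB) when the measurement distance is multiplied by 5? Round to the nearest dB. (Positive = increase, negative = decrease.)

-7 dB

A line source loses 3 dB per doubling of distance; generally ΔL = −10·log₁₀(r₂/r₁).
ΔL = −10·log₁₀(5) = -6.99 dB.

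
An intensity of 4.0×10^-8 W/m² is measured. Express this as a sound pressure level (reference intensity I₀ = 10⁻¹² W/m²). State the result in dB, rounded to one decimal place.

I/I₀ = 4.0×10^-8/10⁻¹² = 4.0×10^4, and L = 10·log₁₀(I/I₀).
L = 10·(0.6021 + 4) = 46.02 dB.

46.0 dB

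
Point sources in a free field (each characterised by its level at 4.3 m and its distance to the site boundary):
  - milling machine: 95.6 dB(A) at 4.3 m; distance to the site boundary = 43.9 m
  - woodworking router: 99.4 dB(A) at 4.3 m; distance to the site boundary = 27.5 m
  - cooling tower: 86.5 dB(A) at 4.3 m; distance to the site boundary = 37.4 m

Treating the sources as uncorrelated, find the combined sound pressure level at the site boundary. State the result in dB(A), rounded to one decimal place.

First find each source's level at the receiver (point-source: −20·log₁₀(r/r_ref)), then combine on an intensity basis.
milling machine: 95.6 − 20·log₁₀(43.9/4.3) = 95.6 − 20.18 = 75.42 dB(A).
woodworking router: 99.4 − 20·log₁₀(27.5/4.3) = 99.4 − 16.12 = 83.28 dB(A).
cooling tower: 86.5 − 20·log₁₀(37.4/4.3) = 86.5 − 18.79 = 67.71 dB(A).
Σ 10^(L/10) = 2.537e+08 → L_total = 10·log₁₀(2.537e+08) = 84.04 dB(A).

84.0 dB(A)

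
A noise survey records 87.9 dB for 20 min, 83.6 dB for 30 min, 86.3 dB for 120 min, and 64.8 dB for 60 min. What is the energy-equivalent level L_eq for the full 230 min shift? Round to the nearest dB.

85 dB

L_eq = 10·log₁₀[(1/T)·Σ tᵢ·10^(Lᵢ/10)] with T = 230 min.
Σ tᵢ·10^(Lᵢ/10) = 20·10^(87.9/10) + 30·10^(83.6/10) + 120·10^(86.3/10) + 60·10^(64.8/10) = 7.058e+10.
L_eq = 10·log₁₀(7.058e+10/230) = 84.87 dB.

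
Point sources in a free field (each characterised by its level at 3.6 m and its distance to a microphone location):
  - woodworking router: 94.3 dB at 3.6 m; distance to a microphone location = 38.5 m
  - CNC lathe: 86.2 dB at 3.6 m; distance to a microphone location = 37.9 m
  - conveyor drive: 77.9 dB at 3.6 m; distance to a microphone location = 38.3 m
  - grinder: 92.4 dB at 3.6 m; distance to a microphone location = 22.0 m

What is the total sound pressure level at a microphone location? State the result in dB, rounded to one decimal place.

78.7 dB

Propagate each source to the receiver with L = L_ref − 20·log₁₀(r/r_ref), then add intensities.
woodworking router: 94.3 − 20·log₁₀(38.5/3.6) = 94.3 − 20.58 = 73.72 dB.
CNC lathe: 86.2 − 20·log₁₀(37.9/3.6) = 86.2 − 20.45 = 65.75 dB.
conveyor drive: 77.9 − 20·log₁₀(38.3/3.6) = 77.9 − 20.54 = 57.36 dB.
grinder: 92.4 − 20·log₁₀(22.0/3.6) = 92.4 − 15.72 = 76.68 dB.
Σ 10^(L/10) = 7.437e+07 → L_total = 10·log₁₀(7.437e+07) = 78.71 dB.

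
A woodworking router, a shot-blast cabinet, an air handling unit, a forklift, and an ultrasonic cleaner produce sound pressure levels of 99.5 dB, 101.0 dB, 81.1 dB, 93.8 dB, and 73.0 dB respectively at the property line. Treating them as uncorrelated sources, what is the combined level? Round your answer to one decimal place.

103.8 dB

For uncorrelated sources the intensities add, so convert each level to linear form, sum, and take 10·log₁₀ of the total.
Σ 10^(L/10) = 10^(99.5/10) + 10^(101.0/10) + 10^(81.1/10) + 10^(93.8/10) + 10^(73.0/10) = 2.405e+10.
L_total = 10·log₁₀(2.405e+10) = 103.81 dB.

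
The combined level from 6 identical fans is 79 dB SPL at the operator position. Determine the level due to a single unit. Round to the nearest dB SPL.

Dividing the total intensity by 6 lowers the level by 10·log₁₀ 6 = 7.782 dB: L₁ = 79 − 7.782.

71 dB SPL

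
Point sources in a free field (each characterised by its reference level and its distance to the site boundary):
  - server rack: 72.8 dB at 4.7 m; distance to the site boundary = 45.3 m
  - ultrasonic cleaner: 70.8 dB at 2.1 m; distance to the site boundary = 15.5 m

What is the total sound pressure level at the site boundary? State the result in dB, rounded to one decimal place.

Apply inverse-square spreading to bring every level to the receiver, then sum 10^(L/10).
server rack: 72.8 − 20·log₁₀(45.3/4.7) = 72.8 − 19.68 = 53.12 dB.
ultrasonic cleaner: 70.8 − 20·log₁₀(15.5/2.1) = 70.8 − 17.36 = 53.44 dB.
Σ 10^(L/10) = 4.258e+05 → L_total = 10·log₁₀(4.258e+05) = 56.29 dB.

56.3 dB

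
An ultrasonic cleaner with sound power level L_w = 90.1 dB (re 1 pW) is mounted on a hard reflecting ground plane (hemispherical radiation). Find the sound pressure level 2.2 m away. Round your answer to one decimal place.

L_p = L_w − 10·log₁₀(2π·r²) with r = 2.2 m.
2π·r² = 30.41 m², 10·log₁₀ of that is 14.830 dB.
L_p = 90.1 − 14.830 = 75.27 dB.

75.3 dB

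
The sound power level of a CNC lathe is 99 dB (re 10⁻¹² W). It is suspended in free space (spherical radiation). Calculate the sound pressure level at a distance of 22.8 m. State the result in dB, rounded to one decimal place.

Free-field spherical radiation: L_p = L_w − 10·log₁₀(4π·r²), r = 22.8 m.
4π·r² = 6533 m², 10·log₁₀ of that is 38.151 dB.
L_p = 99 − 38.151 = 60.85 dB.

60.8 dB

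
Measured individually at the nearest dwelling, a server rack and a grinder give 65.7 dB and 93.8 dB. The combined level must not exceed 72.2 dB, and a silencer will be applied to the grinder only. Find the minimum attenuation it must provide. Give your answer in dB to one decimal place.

22.7 dB

Fixed contribution from the other source: Σ 10^(L/10) = 10^(65.7/10) = 3.715e+06 (65.70 dB).
The limit corresponds to 10^(72.2/10) = 1.660e+07; subtracting the fixed part leaves 1.288e+07 for the grinder, i.e. 71.10 dB.
So the grinder must be reduced from 93.8 to 71.10 dB: IL = 22.70 dB.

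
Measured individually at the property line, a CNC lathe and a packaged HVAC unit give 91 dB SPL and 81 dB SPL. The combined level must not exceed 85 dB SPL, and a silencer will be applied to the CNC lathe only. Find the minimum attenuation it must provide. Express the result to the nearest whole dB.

Everything except the CNC lathe sums to 10^(81/10) = 1.259e+08 in linear terms, 81.00 dB SPL.
To meet 85 dB SPL overall, the treated CNC lathe may contribute at most 10^(85/10) − 1.259e+08 = 1.903e+08, i.e. 82.80 dB SPL.
So the CNC lathe must be reduced from 91 to 82.80 dB SPL: IL = 8.20 dB.

8 dB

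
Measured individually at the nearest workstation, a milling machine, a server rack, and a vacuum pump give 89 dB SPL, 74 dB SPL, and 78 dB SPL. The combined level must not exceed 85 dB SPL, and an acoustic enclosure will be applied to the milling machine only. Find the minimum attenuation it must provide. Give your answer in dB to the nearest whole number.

5 dB

Everything except the milling machine sums to 10^(74/10) + 10^(78/10) = 8.821e+07 in linear terms, 79.46 dB SPL.
The limit corresponds to 10^(85/10) = 3.162e+08; subtracting the fixed part leaves 2.280e+08 for the milling machine, i.e. 83.58 dB SPL.
Required insertion loss = 89 − 83.58 = 5.42 dB.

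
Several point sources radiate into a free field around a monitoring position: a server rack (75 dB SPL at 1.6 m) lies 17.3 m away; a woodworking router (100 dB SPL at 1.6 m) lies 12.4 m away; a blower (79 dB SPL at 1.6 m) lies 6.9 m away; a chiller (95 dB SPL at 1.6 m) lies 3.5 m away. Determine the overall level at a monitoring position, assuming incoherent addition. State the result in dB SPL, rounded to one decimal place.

89.2 dB SPL

First find each source's level at the receiver (point-source: −20·log₁₀(r/r_ref)), then combine on an intensity basis.
server rack: 75 − 20·log₁₀(17.3/1.6) = 75 − 20.68 = 54.32 dB SPL.
woodworking router: 100 − 20·log₁₀(12.4/1.6) = 100 − 17.79 = 82.21 dB SPL.
blower: 79 − 20·log₁₀(6.9/1.6) = 79 − 12.69 = 66.31 dB SPL.
chiller: 95 − 20·log₁₀(3.5/1.6) = 95 − 6.80 = 88.20 dB SPL.
Σ 10^(L/10) = 8.319e+08 → L_total = 10·log₁₀(8.319e+08) = 89.20 dB SPL.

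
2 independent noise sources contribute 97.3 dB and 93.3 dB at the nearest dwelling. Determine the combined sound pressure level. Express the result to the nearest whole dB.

99 dB

Incoherent sources combine by intensity addition: L_total = 10·log₁₀(Σ 10^(L_i/10)).
Σ 10^(L/10) = 10^(97.3/10) + 10^(93.3/10) = 7.508e+09.
L_total = 10·log₁₀(7.508e+09) = 98.76 dB.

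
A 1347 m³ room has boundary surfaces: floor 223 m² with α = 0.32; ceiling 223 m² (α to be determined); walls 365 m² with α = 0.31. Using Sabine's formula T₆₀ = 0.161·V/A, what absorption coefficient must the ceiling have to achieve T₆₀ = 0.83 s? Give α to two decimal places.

From T₆₀ = 0.161·V/A, the target T₆₀ = 0.83 s needs A = 0.161·1347/0.83 = 261.29 m².
Absorption from the other surfaces = 223·0.32 + 365·0.31 = 184.51 m², so the ceiling must supply 76.78 m² over 223 m².
α = 76.78/223 = 0.344.

0.34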